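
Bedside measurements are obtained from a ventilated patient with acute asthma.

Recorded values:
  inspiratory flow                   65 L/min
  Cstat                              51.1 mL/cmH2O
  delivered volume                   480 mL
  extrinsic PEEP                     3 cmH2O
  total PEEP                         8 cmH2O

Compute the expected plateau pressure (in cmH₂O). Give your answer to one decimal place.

End-expiratory occlusion gives total PEEP = 8 cmH2O (intrinsic PEEP = 8 − 3 = 5). Use total PEEP for the elastic gradient.
Pplat = PEEPtotal + Vt / Cstat = 8 + 480 / 51.1 = 8 + 9.393 = 17.393 cmH2O.

17.4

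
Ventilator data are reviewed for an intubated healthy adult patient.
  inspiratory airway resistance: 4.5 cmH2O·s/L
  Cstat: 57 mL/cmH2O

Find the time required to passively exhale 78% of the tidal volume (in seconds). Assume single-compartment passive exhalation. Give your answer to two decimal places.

0.39

τ = R × C = 4.5 × 57 mL/cmH2O = 4.5 × 0.057 L/cmH2O = 0.2565 s.
Exhaled fraction f = 1 − e^(−t/τ) → t = −τ·ln(1 − f) = −0.2565·ln(0.22) = 0.3884 s.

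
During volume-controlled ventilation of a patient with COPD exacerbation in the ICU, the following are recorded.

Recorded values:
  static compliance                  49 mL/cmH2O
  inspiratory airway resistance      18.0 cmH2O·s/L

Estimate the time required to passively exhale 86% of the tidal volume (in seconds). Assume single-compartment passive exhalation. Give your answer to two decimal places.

τ = R × C = 18.0 × 49 mL/cmH2O = 18.0 × 0.049 L/cmH2O = 0.882 s.
Exhaled fraction f = 1 − e^(−t/τ) → t = −τ·ln(1 − f) = −0.882·ln(0.14) = 1.734 s.

1.73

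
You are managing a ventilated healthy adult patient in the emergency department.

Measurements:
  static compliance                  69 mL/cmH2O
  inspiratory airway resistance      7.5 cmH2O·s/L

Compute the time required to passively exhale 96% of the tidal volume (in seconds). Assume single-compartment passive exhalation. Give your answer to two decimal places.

1.67

τ = R × C = 7.5 × 69 mL/cmH2O = 7.5 × 0.069 L/cmH2O = 0.5175 s.
Exhaled fraction f = 1 − e^(−t/τ) → t = −τ·ln(1 − f) = −0.5175·ln(0.04) = 1.666 s.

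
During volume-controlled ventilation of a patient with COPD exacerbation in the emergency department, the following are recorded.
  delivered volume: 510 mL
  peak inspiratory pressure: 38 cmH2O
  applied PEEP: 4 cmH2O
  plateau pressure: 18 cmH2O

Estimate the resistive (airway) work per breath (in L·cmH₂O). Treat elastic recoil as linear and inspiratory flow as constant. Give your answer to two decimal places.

10.20

With constant inspiratory flow the resistive pressure is constant at PIP − Pplat = 38 − 18 = 20.0 cmH2O, so resistive work = 20.0 × 0.510 = 10.2 L·cmH2O.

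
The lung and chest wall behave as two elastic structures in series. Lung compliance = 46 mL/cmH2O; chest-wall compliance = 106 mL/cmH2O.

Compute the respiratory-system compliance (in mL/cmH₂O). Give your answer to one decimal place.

Lung and chest wall are elastances in series: 1/Crs = 1/CL + 1/Ccw.
1/Crs = 1/46 + 1/106 = 0.03117.
Crs = 32.082 mL/cmH2O.

32.1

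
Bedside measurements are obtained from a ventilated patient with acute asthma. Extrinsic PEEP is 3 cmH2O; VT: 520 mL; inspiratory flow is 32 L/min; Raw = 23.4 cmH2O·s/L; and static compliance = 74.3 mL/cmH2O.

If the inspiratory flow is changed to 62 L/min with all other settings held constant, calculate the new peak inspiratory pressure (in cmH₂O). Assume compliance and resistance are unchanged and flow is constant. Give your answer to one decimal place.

34.2

Flow: 32 L/min ÷ 60 = 0.5333 L/s.
New flow: 62 L/min ÷ 60 = 1.0333 L/s.
PIP = Vt/C + R·V̇ + PEEP (constant-flow equation of motion).
Only the resistive term changes: ΔPIP = R × ΔV̇ = 23.4 × (1.0333 − 0.5333) = 23.4 × 0.5 = 11.7 cmH2O.
Original PIP = 520/74.3 + 23.4×0.5333 + 3 = 22.478 cmH2O; new PIP = 22.478 + (11.7) = 34.178 cmH2O.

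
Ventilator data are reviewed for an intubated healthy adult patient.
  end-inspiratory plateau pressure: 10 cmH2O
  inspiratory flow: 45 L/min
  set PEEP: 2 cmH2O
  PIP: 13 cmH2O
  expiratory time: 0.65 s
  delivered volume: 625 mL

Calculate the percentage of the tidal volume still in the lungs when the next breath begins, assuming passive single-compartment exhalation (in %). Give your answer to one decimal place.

12.5

Flow: 45 L/min ÷ 60 = 0.75 L/s.
R = (PIP − Pplat)/V̇ = (13 − 10) / 0.75 = 3.0/0.75 = 4.0 cmH2O·s/L.
C = Vt/(Pplat − PEEP) = 625.0 / (10 − 2) = 625.0/8.0 = 78.125 mL/cmH2O.
τ = R × C = 4.0 × 0.07813 L/cmH2O = 0.3125 s.
Fraction remaining at end-expiration = e^(−Te/τ) = e^(−0.65/0.3125) = 0.1249 → 12.49%.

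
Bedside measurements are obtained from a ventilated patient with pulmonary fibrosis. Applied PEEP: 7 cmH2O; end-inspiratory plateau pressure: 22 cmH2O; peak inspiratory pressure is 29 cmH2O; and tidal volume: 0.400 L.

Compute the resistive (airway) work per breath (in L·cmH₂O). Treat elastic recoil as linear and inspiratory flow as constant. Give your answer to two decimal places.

With constant inspiratory flow the resistive pressure is constant at PIP − Pplat = 29 − 22 = 7.0 cmH2O, so resistive work = 7.0 × 0.400 = 2.8 L·cmH2O.

2.80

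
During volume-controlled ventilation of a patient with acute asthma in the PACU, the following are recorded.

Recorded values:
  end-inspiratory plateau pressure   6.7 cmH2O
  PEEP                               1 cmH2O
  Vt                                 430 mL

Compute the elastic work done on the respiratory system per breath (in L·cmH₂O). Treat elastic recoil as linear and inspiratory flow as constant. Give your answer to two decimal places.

1.23

Elastic work ≈ ½ × (Pplat − PEEP) × Vt = 0.5 × (6.7 − 1) × 0.430 L = 0.5 × 5.7 × 0.430 = 1.226 L·cmH2O.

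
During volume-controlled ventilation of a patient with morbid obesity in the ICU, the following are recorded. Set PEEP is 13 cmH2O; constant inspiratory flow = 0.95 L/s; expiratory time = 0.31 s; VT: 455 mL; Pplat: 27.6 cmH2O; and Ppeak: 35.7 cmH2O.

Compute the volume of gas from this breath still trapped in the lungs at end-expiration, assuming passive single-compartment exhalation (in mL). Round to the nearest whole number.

142

R = (PIP − Pplat)/V̇ = (35.7 − 27.6) / 0.95 = 8.1/0.95 = 8.526 cmH2O·s/L.
C = Vt/(Pplat − PEEP) = 455.0 / (27.6 − 13) = 455.0/14.6 = 31.164 mL/cmH2O.
τ = R × C = 8.526 × 0.03116 L/cmH2O = 0.2657 s.
Fraction remaining = e^(−Te/τ) = e^(−0.31/0.2657) = 0.3114.
Trapped volume = 455.0 × 0.3114 = 141.69 mL.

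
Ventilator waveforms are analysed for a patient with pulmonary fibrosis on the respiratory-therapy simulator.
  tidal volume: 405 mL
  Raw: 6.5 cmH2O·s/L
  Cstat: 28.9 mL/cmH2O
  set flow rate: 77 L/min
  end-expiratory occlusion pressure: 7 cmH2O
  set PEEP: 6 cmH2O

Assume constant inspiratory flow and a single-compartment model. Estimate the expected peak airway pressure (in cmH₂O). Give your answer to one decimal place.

Flow: 77 L/min ÷ 60 = 1.2833 L/s.
Total PEEP = 7 cmH2O (set 6 + intrinsic 1); this is the baseline alveolar pressure.
Equation of motion (constant flow): PIP = Vt/C + R·V̇ + PEEP.
PIP = 405/28.9 + 6.5×1.2833 + 7 = 14.014 + 8.341 + 7 = 29.355 cmH2O.

29.4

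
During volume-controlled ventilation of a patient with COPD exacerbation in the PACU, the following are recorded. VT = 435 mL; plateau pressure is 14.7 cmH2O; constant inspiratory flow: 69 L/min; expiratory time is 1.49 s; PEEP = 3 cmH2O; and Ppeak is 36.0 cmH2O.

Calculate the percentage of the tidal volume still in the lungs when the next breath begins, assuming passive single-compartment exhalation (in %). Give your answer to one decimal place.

Flow: 69 L/min ÷ 60 = 1.15 L/s.
R = (PIP − Pplat)/V̇ = (36.0 − 14.7) / 1.15 = 21.3/1.15 = 18.522 cmH2O·s/L.
C = Vt/(Pplat − PEEP) = 435.0 / (14.7 − 3) = 435.0/11.7 = 37.179 mL/cmH2O.
τ = R × C = 18.522 × 0.03718 L/cmH2O = 0.6886 s.
Fraction remaining at end-expiration = e^(−Te/τ) = e^(−1.49/0.6886) = 0.1149 → 11.49%.

11.5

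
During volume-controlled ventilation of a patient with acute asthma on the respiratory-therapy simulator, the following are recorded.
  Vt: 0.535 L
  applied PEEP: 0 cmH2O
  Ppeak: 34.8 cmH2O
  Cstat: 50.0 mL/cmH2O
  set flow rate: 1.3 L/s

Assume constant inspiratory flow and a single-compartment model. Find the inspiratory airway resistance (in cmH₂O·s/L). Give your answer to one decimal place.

18.5

Equation of motion (constant flow): PIP = Vt/C + R·V̇ + PEEP.
R·V̇ = PIP − Vt/C − PEEP = 34.8 − 535/50.0 − 0 = 34.8 − 10.7 − 0 = 24.1 cmH2O.
R = 24.1 / 1.3 = 18.538 cmH2O·s/L.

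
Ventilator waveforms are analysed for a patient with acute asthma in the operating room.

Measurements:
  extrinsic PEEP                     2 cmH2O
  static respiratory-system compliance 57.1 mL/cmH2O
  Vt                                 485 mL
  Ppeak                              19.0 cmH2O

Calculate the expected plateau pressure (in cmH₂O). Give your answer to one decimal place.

10.5

Pplat = PEEP + Vt / Cstat = 2 + 485 / 57.1 = 2 + 8.494 = 10.494 cmH2O.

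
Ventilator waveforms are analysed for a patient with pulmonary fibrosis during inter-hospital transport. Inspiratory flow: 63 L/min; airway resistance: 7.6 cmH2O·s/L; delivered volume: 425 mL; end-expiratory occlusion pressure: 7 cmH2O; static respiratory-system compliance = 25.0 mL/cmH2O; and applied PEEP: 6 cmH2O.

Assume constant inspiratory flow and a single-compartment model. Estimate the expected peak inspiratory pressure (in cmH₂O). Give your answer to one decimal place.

32.0

Flow: 63 L/min ÷ 60 = 1.05 L/s.
Total PEEP = 7 cmH2O (set 6 + intrinsic 1); this is the baseline alveolar pressure.
Equation of motion (constant flow): PIP = Vt/C + R·V̇ + PEEP.
PIP = 425/25.0 + 7.6×1.05 + 7 = 17.0 + 7.98 + 7 = 31.98 cmH2O.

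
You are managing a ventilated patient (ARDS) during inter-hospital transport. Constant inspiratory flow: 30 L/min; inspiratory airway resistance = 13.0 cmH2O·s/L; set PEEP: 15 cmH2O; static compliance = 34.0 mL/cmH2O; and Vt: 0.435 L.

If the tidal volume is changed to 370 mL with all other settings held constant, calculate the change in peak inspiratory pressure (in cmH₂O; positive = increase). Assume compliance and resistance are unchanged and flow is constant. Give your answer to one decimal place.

PIP = Vt/C + R·V̇ + PEEP (constant-flow equation of motion).
Only the elastic term changes: ΔPIP = ΔVt / C = (370 − 435) / 34.0 = -1.912 cmH2O.

-1.9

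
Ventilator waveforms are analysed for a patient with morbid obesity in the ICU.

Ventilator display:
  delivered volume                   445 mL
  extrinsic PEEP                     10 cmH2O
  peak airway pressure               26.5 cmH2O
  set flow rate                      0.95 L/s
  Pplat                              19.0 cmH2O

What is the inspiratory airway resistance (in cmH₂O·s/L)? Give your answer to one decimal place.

Raw = (PIP − Pplat) / flow = (26.5 − 19.0) / 0.95 = 7.5 / 0.95 = 7.895 cmH2O·s/L.

7.9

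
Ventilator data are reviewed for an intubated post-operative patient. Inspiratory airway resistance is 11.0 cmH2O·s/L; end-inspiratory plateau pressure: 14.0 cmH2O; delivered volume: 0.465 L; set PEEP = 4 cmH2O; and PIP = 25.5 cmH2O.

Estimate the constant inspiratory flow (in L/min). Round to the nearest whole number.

63

flow = (PIP − Pplat) / Raw = (25.5 − 14.0) / 11.0 = 1.045 L/s × 60 = 62.7 L/min.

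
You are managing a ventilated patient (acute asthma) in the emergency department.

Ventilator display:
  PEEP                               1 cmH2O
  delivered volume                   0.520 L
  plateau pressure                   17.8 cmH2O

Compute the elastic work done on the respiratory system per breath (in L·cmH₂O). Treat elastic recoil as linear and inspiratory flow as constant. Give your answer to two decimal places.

Elastic work ≈ ½ × (Pplat − PEEP) × Vt = 0.5 × (17.8 − 1) × 0.520 L = 0.5 × 16.8 × 0.520 = 4.368 L·cmH2O.

4.37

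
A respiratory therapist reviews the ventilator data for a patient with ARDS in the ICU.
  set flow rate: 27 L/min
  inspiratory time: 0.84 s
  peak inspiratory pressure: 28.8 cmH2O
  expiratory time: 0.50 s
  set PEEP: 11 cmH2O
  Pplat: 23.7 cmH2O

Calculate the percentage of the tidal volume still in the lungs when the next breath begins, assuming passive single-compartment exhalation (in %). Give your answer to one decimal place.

22.7

Flow: 27 L/min ÷ 60 = 0.45 L/s.
Vt = flow × Ti = 0.45 L/s × 0.84 s × 1000 mL/L = 378.0 mL.
R = (PIP − Pplat)/V̇ = (28.8 − 23.7) / 0.45 = 5.1/0.45 = 11.333 cmH2O·s/L.
C = Vt/(Pplat − PEEP) = 378.0 / (23.7 − 11) = 378.0/12.7 = 29.764 mL/cmH2O.
τ = R × C = 11.333 × 0.02976 L/cmH2O = 0.3373 s.
Fraction remaining at end-expiration = e^(−Te/τ) = e^(−0.50/0.3373) = 0.2271 → 22.71%.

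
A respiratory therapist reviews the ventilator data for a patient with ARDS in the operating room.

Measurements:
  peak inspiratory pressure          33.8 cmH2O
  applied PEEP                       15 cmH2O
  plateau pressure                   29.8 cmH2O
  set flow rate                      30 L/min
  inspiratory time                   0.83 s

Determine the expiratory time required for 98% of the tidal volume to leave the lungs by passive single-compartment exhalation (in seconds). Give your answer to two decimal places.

0.88

Flow: 30 L/min ÷ 60 = 0.5 L/s.
Vt = flow × Ti = 0.5 L/s × 0.83 s × 1000 mL/L = 415.0 mL.
R = (PIP − Pplat)/V̇ = (33.8 − 29.8) / 0.5 = 4.0/0.5 = 8.0 cmH2O·s/L.
C = Vt/(Pplat − PEEP) = 415.0 / (29.8 − 15) = 415.0/14.8 = 28.041 mL/cmH2O.
τ = R × C = 8.0 × 0.02804 L/cmH2O = 0.2243 s.
t = −τ·ln(1 − 0.98) = −0.2243·ln(0.02) = 0.8775 s.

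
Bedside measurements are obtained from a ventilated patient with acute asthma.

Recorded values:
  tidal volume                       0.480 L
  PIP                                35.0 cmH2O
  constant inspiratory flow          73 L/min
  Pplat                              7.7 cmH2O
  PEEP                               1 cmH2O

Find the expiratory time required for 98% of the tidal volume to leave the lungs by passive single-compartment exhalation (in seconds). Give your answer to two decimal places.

Flow: 73 L/min ÷ 60 = 1.2167 L/s.
R = (PIP − Pplat)/V̇ = (35.0 − 7.7) / 1.2167 = 27.3/1.2167 = 22.438 cmH2O·s/L.
C = Vt/(Pplat − PEEP) = 480.0 / (7.7 − 1) = 480.0/6.7 = 71.642 mL/cmH2O.
τ = R × C = 22.438 × 0.07164 L/cmH2O = 1.607 s.
t = −τ·ln(1 − 0.98) = −1.607·ln(0.02) = 6.287 s.

6.29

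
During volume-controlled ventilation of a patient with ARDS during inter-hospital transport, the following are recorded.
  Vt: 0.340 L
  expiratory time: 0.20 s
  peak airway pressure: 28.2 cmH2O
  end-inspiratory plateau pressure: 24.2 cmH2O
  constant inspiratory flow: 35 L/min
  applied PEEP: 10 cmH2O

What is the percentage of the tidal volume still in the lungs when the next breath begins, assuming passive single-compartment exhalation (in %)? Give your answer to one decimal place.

29.6

Flow: 35 L/min ÷ 60 = 0.5833 L/s.
R = (PIP − Pplat)/V̇ = (28.2 − 24.2) / 0.5833 = 4.0/0.5833 = 6.858 cmH2O·s/L.
C = Vt/(Pplat − PEEP) = 340.0 / (24.2 − 10) = 340.0/14.2 = 23.944 mL/cmH2O.
τ = R × C = 6.858 × 0.02394 L/cmH2O = 0.1642 s.
Fraction remaining at end-expiration = e^(−Te/τ) = e^(−0.20/0.1642) = 0.2958 → 29.58%.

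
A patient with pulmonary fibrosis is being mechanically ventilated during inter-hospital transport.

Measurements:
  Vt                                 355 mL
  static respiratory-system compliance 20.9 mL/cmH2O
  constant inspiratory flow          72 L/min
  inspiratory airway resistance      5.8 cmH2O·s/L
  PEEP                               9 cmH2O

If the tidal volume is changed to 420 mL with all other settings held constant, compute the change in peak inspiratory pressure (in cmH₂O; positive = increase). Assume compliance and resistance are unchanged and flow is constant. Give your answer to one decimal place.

3.1

PIP = Vt/C + R·V̇ + PEEP (constant-flow equation of motion).
Only the elastic term changes: ΔPIP = ΔVt / C = (420 − 355) / 20.9 = 3.11 cmH2O.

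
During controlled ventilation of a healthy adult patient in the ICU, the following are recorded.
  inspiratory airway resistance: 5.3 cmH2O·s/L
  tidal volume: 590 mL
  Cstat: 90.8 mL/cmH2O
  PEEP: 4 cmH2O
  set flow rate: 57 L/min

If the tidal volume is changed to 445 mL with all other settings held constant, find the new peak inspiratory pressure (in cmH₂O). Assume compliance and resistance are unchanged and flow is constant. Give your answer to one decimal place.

Flow: 57 L/min ÷ 60 = 0.95 L/s.
PIP = Vt/C + R·V̇ + PEEP (constant-flow equation of motion).
Only the elastic term changes: ΔPIP = ΔVt / C = (445 − 590) / 90.8 = -1.597 cmH2O.
Original PIP = 590/90.8 + 5.3×0.95 + 4 = 15.533 cmH2O; new PIP = 15.533 + (-1.597) = 13.936 cmH2O.

13.9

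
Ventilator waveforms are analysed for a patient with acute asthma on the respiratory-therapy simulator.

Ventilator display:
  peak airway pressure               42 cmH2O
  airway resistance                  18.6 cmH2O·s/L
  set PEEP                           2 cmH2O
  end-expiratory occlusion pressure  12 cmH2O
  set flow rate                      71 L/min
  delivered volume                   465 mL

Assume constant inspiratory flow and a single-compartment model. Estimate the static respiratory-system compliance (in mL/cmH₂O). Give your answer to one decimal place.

Flow: 71 L/min ÷ 60 = 1.1833 L/s.
Total PEEP = 12 cmH2O (set 2 + intrinsic 10); this is the baseline alveolar pressure.
Equation of motion (constant flow): PIP = Vt/C + R·V̇ + PEEP.
Vt/C = PIP − R·V̇ − PEEP = 42 − 18.6×1.1833 − 12 = 42 − 22.009 − 12 = 7.991 cmH2O.
C = Vt / 7.991 = 465 / 7.991 = 58.19 mL/cmH2O.

58.2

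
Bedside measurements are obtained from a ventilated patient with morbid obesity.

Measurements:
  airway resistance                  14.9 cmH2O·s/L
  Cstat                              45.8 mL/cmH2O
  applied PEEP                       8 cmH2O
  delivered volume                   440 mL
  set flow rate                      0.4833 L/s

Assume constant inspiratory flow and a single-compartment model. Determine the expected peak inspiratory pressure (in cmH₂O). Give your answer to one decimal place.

Equation of motion (constant flow): PIP = Vt/C + R·V̇ + PEEP.
PIP = 440/45.8 + 14.9×0.4833 + 8 = 9.607 + 7.201 + 8 = 24.808 cmH2O.

24.8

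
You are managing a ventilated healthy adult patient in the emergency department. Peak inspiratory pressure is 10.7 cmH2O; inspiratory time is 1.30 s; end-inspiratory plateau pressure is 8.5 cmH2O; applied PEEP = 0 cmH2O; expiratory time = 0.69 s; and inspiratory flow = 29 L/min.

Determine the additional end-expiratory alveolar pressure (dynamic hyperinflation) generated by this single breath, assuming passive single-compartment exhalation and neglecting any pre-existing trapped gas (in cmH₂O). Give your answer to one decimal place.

1.1

Flow: 29 L/min ÷ 60 = 0.4833 L/s.
Vt = flow × Ti = 0.4833 L/s × 1.30 s × 1000 mL/L = 628.29 mL.
R = (PIP − Pplat)/V̇ = (10.7 − 8.5) / 0.4833 = 2.2/0.4833 = 4.552 cmH2O·s/L.
C = Vt/(Pplat − PEEP) = 628.29 / (8.5 − 0) = 628.29/8.5 = 73.916 mL/cmH2O.
τ = R × C = 4.552 × 0.07392 L/cmH2O = 0.3365 s.
Fraction remaining = e^(−Te/τ) = e^(−0.69/0.3365) = 0.1287; trapped volume = 628.29 × 0.1287 = 80.861 mL.
Additional alveolar pressure from trapping ≈ V_trapped / C = 80.861 / 73.916 = 1.094 cmH2O.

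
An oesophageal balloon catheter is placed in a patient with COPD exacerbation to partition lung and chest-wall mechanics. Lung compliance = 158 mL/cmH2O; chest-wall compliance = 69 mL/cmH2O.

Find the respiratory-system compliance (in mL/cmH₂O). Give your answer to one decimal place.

Lung and chest wall are elastances in series: 1/Crs = 1/CL + 1/Ccw.
1/Crs = 1/158 + 1/69 = 0.02082.
Crs = 48.031 mL/cmH2O.

48.0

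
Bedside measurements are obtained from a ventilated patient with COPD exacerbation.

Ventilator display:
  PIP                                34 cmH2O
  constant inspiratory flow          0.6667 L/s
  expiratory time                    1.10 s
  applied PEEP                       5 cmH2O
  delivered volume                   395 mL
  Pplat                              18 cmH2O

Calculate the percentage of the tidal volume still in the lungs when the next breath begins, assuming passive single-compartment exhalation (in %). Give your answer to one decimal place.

R = (PIP − Pplat)/V̇ = (34 − 18) / 0.6667 = 16.0/0.6667 = 23.999 cmH2O·s/L.
C = Vt/(Pplat − PEEP) = 395.0 / (18 − 5) = 395.0/13.0 = 30.385 mL/cmH2O.
τ = R × C = 23.999 × 0.03039 L/cmH2O = 0.7293 s.
Fraction remaining at end-expiration = e^(−Te/τ) = e^(−1.10/0.7293) = 0.2213 → 22.13%.

22.1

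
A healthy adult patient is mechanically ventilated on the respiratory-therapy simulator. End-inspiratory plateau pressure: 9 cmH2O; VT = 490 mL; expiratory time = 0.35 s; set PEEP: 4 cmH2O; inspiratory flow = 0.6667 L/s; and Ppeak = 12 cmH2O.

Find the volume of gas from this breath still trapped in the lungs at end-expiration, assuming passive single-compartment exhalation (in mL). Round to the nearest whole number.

R = (PIP − Pplat)/V̇ = (12 − 9) / 0.6667 = 3.0/0.6667 = 4.5 cmH2O·s/L.
C = Vt/(Pplat − PEEP) = 490.0 / (9 − 4) = 490.0/5.0 = 98.0 mL/cmH2O.
τ = R × C = 4.5 × 0.098 L/cmH2O = 0.441 s.
Fraction remaining = e^(−Te/τ) = e^(−0.35/0.441) = 0.4522.
Trapped volume = 490.0 × 0.4522 = 221.58 mL.

222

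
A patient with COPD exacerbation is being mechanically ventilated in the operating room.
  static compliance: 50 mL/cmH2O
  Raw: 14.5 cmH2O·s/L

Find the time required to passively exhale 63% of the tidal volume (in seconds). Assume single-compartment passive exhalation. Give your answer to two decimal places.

τ = R × C = 14.5 × 50 mL/cmH2O = 14.5 × 0.050 L/cmH2O = 0.725 s.
Exhaled fraction f = 1 − e^(−t/τ) → t = −τ·ln(1 − f) = −0.725·ln(0.37) = 0.7208 s.

0.72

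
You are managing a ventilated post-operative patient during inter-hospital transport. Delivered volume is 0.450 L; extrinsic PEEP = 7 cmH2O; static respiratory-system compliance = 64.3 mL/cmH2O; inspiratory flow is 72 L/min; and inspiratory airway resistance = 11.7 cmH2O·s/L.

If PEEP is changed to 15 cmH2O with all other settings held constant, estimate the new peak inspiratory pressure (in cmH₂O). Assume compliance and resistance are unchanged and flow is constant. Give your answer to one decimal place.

Flow: 72 L/min ÷ 60 = 1.2 L/s.
PIP = Vt/C + R·V̇ + PEEP (constant-flow equation of motion).
Only the baseline term changes: ΔPIP = ΔPEEP = 15 − 7 = 8.0 cmH2O.
Original PIP = 450/64.3 + 11.7×1.2 + 7 = 28.038 cmH2O; new PIP = 28.038 + (8.0) = 36.038 cmH2O.

36.0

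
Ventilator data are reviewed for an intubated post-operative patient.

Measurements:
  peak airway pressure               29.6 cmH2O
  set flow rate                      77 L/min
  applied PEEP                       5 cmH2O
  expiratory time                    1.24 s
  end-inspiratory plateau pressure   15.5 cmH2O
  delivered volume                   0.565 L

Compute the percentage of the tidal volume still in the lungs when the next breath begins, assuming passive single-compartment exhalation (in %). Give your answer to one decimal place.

Flow: 77 L/min ÷ 60 = 1.2833 L/s.
R = (PIP − Pplat)/V̇ = (29.6 − 15.5) / 1.2833 = 14.1/1.2833 = 10.987 cmH2O·s/L.
C = Vt/(Pplat − PEEP) = 565.0 / (15.5 − 5) = 565.0/10.5 = 53.81 mL/cmH2O.
τ = R × C = 10.987 × 0.05381 L/cmH2O = 0.5912 s.
Fraction remaining at end-expiration = e^(−Te/τ) = e^(−1.24/0.5912) = 0.1228 → 12.28%.

12.3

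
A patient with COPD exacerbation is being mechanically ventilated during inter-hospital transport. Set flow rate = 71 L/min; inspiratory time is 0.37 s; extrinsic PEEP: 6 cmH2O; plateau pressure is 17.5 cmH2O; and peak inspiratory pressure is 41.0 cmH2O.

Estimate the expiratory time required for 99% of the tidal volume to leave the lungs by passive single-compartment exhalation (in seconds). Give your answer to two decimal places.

3.48

Flow: 71 L/min ÷ 60 = 1.1833 L/s.
Vt = flow × Ti = 1.1833 L/s × 0.37 s × 1000 mL/L = 437.82 mL.
R = (PIP − Pplat)/V̇ = (41.0 − 17.5) / 1.1833 = 23.5/1.1833 = 19.86 cmH2O·s/L.
C = Vt/(Pplat − PEEP) = 437.82 / (17.5 − 6) = 437.82/11.5 = 38.071 mL/cmH2O.
τ = R × C = 19.86 × 0.03807 L/cmH2O = 0.7561 s.
t = −τ·ln(1 − 0.99) = −0.7561·ln(0.01) = 3.482 s.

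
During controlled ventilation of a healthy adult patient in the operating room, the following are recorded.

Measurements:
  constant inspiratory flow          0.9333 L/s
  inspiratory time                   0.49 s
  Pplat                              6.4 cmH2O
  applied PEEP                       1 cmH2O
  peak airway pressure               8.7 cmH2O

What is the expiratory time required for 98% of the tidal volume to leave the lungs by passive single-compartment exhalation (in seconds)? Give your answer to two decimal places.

Vt = flow × Ti = 0.9333 L/s × 0.49 s × 1000 mL/L = 457.32 mL.
R = (PIP − Pplat)/V̇ = (8.7 − 6.4) / 0.9333 = 2.3/0.9333 = 2.464 cmH2O·s/L.
C = Vt/(Pplat − PEEP) = 457.32 / (6.4 − 1) = 457.32/5.4 = 84.689 mL/cmH2O.
τ = R × C = 2.464 × 0.08469 L/cmH2O = 0.2087 s.
t = −τ·ln(1 − 0.98) = −0.2087·ln(0.02) = 0.8164 s.

0.82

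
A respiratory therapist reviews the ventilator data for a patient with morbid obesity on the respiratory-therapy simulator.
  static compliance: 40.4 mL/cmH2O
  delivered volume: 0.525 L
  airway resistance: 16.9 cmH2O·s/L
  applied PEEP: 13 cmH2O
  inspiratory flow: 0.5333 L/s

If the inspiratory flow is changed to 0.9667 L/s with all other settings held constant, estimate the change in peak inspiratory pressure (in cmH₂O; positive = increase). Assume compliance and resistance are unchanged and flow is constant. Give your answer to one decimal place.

7.3

PIP = Vt/C + R·V̇ + PEEP (constant-flow equation of motion).
Only the resistive term changes: ΔPIP = R × ΔV̇ = 16.9 × (0.9667 − 0.5333) = 16.9 × 0.4334 = 7.324 cmH2O.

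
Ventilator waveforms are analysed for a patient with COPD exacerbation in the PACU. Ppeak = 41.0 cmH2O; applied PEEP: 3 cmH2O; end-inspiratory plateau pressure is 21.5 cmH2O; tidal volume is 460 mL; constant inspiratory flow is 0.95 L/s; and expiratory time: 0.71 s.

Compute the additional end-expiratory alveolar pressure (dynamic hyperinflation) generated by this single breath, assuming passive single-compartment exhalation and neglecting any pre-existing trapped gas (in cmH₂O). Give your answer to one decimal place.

R = (PIP − Pplat)/V̇ = (41.0 − 21.5) / 0.95 = 19.5/0.95 = 20.526 cmH2O·s/L.
C = Vt/(Pplat − PEEP) = 460.0 / (21.5 − 3) = 460.0/18.5 = 24.865 mL/cmH2O.
τ = R × C = 20.526 × 0.02487 L/cmH2O = 0.5105 s.
Fraction remaining = e^(−Te/τ) = e^(−0.71/0.5105) = 0.2489; trapped volume = 460.0 × 0.2489 = 114.49 mL.
Additional alveolar pressure from trapping ≈ V_trapped / C = 114.49 / 24.865 = 4.604 cmH2O.

4.6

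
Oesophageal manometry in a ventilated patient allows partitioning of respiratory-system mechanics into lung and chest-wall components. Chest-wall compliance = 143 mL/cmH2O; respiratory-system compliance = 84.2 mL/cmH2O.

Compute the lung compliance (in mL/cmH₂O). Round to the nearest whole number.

1/CL = 1/Crs − 1/Ccw.
1/CL = 1/84.2 − 1/143 = 0.004883.
CL = 204.79 mL/cmH2O.

205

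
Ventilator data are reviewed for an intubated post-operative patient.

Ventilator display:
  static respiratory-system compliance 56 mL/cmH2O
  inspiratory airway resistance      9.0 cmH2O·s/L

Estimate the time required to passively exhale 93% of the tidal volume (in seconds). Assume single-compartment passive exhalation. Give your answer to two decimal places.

1.34

τ = R × C = 9.0 × 56 mL/cmH2O = 9.0 × 0.056 L/cmH2O = 0.504 s.
Exhaled fraction f = 1 − e^(−t/τ) → t = −τ·ln(1 − f) = −0.504·ln(0.07) = 1.34 s.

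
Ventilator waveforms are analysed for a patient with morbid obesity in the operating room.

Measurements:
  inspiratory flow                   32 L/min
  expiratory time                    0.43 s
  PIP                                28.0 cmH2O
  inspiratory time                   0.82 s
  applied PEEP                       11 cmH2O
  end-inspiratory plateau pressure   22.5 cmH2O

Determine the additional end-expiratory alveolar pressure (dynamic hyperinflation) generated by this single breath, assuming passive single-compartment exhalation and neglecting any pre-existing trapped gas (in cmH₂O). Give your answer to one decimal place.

3.8

Flow: 32 L/min ÷ 60 = 0.5333 L/s.
Vt = flow × Ti = 0.5333 L/s × 0.82 s × 1000 mL/L = 437.31 mL.
R = (PIP − Pplat)/V̇ = (28.0 − 22.5) / 0.5333 = 5.5/0.5333 = 10.313 cmH2O·s/L.
C = Vt/(Pplat − PEEP) = 437.31 / (22.5 − 11) = 437.31/11.5 = 38.027 mL/cmH2O.
τ = R × C = 10.313 × 0.03803 L/cmH2O = 0.3922 s.
Fraction remaining = e^(−Te/τ) = e^(−0.43/0.3922) = 0.3341; trapped volume = 437.31 × 0.3341 = 146.11 mL.
Additional alveolar pressure from trapping ≈ V_trapped / C = 146.11 / 38.027 = 3.842 cmH2O.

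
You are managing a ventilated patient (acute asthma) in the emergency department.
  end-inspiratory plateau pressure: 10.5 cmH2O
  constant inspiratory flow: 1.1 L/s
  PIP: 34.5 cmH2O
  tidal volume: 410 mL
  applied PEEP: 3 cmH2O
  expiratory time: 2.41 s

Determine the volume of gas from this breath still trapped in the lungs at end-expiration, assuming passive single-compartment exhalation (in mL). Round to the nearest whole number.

R = (PIP − Pplat)/V̇ = (34.5 − 10.5) / 1.1 = 24.0/1.1 = 21.818 cmH2O·s/L.
C = Vt/(Pplat − PEEP) = 410.0 / (10.5 − 3) = 410.0/7.5 = 54.667 mL/cmH2O.
τ = R × C = 21.818 × 0.05467 L/cmH2O = 1.193 s.
Fraction remaining = e^(−Te/τ) = e^(−2.41/1.193) = 0.1326.
Trapped volume = 410.0 × 0.1326 = 54.366 mL.

54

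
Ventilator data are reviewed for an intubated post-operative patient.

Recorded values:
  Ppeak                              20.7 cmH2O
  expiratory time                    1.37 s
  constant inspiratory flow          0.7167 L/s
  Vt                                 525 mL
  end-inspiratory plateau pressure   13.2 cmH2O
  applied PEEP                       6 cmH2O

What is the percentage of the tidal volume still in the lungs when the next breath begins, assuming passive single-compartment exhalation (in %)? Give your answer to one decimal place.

16.6

R = (PIP − Pplat)/V̇ = (20.7 − 13.2) / 0.7167 = 7.5/0.7167 = 10.465 cmH2O·s/L.
C = Vt/(Pplat − PEEP) = 525.0 / (13.2 − 6) = 525.0/7.2 = 72.917 mL/cmH2O.
τ = R × C = 10.465 × 0.07292 L/cmH2O = 0.7631 s.
Fraction remaining at end-expiration = e^(−Te/τ) = e^(−1.37/0.7631) = 0.1661 → 16.61%.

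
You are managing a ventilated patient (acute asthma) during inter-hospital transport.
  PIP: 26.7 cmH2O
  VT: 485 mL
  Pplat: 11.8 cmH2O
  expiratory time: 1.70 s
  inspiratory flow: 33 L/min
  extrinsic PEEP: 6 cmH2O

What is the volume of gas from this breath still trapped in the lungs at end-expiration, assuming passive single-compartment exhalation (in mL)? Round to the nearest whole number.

229

Flow: 33 L/min ÷ 60 = 0.55 L/s.
R = (PIP − Pplat)/V̇ = (26.7 − 11.8) / 0.55 = 14.9/0.55 = 27.091 cmH2O·s/L.
C = Vt/(Pplat − PEEP) = 485.0 / (11.8 − 6) = 485.0/5.8 = 83.621 mL/cmH2O.
τ = R × C = 27.091 × 0.08362 L/cmH2O = 2.265 s.
Fraction remaining = e^(−Te/τ) = e^(−1.70/2.265) = 0.4721.
Trapped volume = 485.0 × 0.4721 = 228.97 mL.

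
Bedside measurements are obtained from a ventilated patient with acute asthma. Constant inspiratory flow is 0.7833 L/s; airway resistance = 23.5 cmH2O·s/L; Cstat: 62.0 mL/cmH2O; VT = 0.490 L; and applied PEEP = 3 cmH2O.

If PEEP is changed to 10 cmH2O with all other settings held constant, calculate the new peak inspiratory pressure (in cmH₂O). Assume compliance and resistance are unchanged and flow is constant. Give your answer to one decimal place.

36.3

PIP = Vt/C + R·V̇ + PEEP (constant-flow equation of motion).
Only the baseline term changes: ΔPIP = ΔPEEP = 10 − 3 = 7.0 cmH2O.
Original PIP = 490/62.0 + 23.5×0.7833 + 3 = 29.311 cmH2O; new PIP = 29.311 + (7.0) = 36.311 cmH2O.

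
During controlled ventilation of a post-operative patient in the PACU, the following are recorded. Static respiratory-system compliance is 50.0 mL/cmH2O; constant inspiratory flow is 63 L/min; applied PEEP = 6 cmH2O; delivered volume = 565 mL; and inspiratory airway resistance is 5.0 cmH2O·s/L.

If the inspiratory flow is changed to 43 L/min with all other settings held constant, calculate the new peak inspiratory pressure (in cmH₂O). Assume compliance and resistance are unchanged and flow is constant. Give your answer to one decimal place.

Flow: 63 L/min ÷ 60 = 1.05 L/s.
New flow: 43 L/min ÷ 60 = 0.7167 L/s.
PIP = Vt/C + R·V̇ + PEEP (constant-flow equation of motion).
Only the resistive term changes: ΔPIP = R × ΔV̇ = 5.0 × (0.7167 − 1.05) = 5.0 × -0.3333 = -1.667 cmH2O.
Original PIP = 565/50.0 + 5.0×1.05 + 6 = 22.55 cmH2O; new PIP = 22.55 + (-1.667) = 20.883 cmH2O.

20.9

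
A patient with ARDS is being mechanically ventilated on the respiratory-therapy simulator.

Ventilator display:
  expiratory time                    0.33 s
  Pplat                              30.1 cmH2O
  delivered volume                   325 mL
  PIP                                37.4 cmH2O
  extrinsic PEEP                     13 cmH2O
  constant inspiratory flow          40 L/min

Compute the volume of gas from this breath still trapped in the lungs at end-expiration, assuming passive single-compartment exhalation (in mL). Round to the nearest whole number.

67

Flow: 40 L/min ÷ 60 = 0.6667 L/s.
R = (PIP − Pplat)/V̇ = (37.4 − 30.1) / 0.6667 = 7.3/0.6667 = 10.949 cmH2O·s/L.
C = Vt/(Pplat − PEEP) = 325.0 / (30.1 − 13) = 325.0/17.1 = 19.006 mL/cmH2O.
τ = R × C = 10.949 × 0.01901 L/cmH2O = 0.2081 s.
Fraction remaining = e^(−Te/τ) = e^(−0.33/0.2081) = 0.2048.
Trapped volume = 325.0 × 0.2048 = 66.56 mL.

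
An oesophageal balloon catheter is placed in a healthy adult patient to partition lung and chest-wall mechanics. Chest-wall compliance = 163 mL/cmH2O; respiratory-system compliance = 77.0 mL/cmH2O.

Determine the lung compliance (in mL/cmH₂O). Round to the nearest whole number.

146

1/CL = 1/Crs − 1/Ccw.
1/CL = 1/77.0 − 1/163 = 0.006852.
CL = 145.94 mL/cmH2O.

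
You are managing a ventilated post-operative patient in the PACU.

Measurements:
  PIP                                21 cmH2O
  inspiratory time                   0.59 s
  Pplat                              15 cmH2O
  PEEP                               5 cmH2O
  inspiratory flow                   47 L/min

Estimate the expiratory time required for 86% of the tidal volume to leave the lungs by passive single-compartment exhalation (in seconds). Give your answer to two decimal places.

0.70

Flow: 47 L/min ÷ 60 = 0.7833 L/s.
Vt = flow × Ti = 0.7833 L/s × 0.59 s × 1000 mL/L = 462.15 mL.
R = (PIP − Pplat)/V̇ = (21 − 15) / 0.7833 = 6.0/0.7833 = 7.66 cmH2O·s/L.
C = Vt/(Pplat − PEEP) = 462.15 / (15 − 5) = 462.15/10.0 = 46.215 mL/cmH2O.
τ = R × C = 7.66 × 0.04622 L/cmH2O = 0.354 s.
t = −τ·ln(1 − 0.86) = −0.354·ln(0.14) = 0.696 s.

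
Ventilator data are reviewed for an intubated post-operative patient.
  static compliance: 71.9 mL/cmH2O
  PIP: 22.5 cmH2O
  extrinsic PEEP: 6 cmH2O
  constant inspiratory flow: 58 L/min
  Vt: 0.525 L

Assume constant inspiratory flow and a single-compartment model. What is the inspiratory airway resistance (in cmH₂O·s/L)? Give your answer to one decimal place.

9.5

Flow: 58 L/min ÷ 60 = 0.9667 L/s.
Equation of motion (constant flow): PIP = Vt/C + R·V̇ + PEEP.
R·V̇ = PIP − Vt/C − PEEP = 22.5 − 525/71.9 − 6 = 22.5 − 7.302 − 6 = 9.198 cmH2O.
R = 9.198 / 0.9667 = 9.515 cmH2O·s/L.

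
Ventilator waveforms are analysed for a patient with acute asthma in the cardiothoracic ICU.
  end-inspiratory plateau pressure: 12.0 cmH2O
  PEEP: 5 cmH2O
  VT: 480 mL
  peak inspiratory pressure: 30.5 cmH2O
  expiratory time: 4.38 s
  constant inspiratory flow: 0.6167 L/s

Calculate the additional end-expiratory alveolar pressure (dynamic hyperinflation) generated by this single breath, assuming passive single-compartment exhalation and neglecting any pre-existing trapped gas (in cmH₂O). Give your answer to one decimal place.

0.8

R = (PIP − Pplat)/V̇ = (30.5 − 12.0) / 0.6167 = 18.5/0.6167 = 29.998 cmH2O·s/L.
C = Vt/(Pplat − PEEP) = 480.0 / (12.0 − 5) = 480.0/7.0 = 68.571 mL/cmH2O.
τ = R × C = 29.998 × 0.06857 L/cmH2O = 2.057 s.
Fraction remaining = e^(−Te/τ) = e^(−4.38/2.057) = 0.1189; trapped volume = 480.0 × 0.1189 = 57.072 mL.
Additional alveolar pressure from trapping ≈ V_trapped / C = 57.072 / 68.571 = 0.8323 cmH2O.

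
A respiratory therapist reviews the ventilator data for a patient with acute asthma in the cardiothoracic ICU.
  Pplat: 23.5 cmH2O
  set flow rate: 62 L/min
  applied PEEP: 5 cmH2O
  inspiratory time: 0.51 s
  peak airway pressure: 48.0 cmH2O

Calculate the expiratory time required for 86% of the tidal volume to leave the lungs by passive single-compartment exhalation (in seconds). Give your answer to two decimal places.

1.33

Flow: 62 L/min ÷ 60 = 1.0333 L/s.
Vt = flow × Ti = 1.0333 L/s × 0.51 s × 1000 mL/L = 526.98 mL.
R = (PIP − Pplat)/V̇ = (48.0 − 23.5) / 1.0333 = 24.5/1.0333 = 23.71 cmH2O·s/L.
C = Vt/(Pplat − PEEP) = 526.98 / (23.5 − 5) = 526.98/18.5 = 28.485 mL/cmH2O.
τ = R × C = 23.71 × 0.02849 L/cmH2O = 0.6755 s.
t = −τ·ln(1 − 0.86) = −0.6755·ln(0.14) = 1.328 s.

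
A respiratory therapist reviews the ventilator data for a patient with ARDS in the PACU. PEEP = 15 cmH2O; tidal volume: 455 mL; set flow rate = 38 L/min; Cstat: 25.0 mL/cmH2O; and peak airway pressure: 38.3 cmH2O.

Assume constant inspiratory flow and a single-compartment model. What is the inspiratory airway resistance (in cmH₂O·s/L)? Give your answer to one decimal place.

Flow: 38 L/min ÷ 60 = 0.6333 L/s.
Equation of motion (constant flow): PIP = Vt/C + R·V̇ + PEEP.
R·V̇ = PIP − Vt/C − PEEP = 38.3 − 455/25.0 − 15 = 38.3 − 18.2 − 15 = 5.1 cmH2O.
R = 5.1 / 0.6333 = 8.053 cmH2O·s/L.

8.1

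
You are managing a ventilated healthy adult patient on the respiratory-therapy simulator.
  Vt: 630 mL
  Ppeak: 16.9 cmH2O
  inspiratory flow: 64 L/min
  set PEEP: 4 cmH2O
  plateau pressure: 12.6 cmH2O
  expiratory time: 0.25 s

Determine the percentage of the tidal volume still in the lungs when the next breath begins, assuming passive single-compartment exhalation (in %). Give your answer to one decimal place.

42.9

Flow: 64 L/min ÷ 60 = 1.0667 L/s.
R = (PIP − Pplat)/V̇ = (16.9 − 12.6) / 1.0667 = 4.3/1.0667 = 4.031 cmH2O·s/L.
C = Vt/(Pplat − PEEP) = 630.0 / (12.6 − 4) = 630.0/8.6 = 73.256 mL/cmH2O.
τ = R × C = 4.031 × 0.07326 L/cmH2O = 0.2953 s.
Fraction remaining at end-expiration = e^(−Te/τ) = e^(−0.25/0.2953) = 0.4289 → 42.89%.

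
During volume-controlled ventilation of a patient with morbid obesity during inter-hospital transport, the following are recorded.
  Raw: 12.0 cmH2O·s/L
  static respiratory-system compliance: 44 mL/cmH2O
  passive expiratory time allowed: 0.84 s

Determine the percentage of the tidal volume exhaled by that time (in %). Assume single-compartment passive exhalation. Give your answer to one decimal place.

τ = R × C = 12.0 × 44 mL/cmH2O = 12.0 × 0.044 L/cmH2O = 0.528 s.
Passive exhalation: V(t)/V₀ = e^(−t/τ) = e^(−0.84/0.528) = 0.2037.
Fraction exhaled = 1 − 0.2037 = 0.7963 → 79.63%.

79.6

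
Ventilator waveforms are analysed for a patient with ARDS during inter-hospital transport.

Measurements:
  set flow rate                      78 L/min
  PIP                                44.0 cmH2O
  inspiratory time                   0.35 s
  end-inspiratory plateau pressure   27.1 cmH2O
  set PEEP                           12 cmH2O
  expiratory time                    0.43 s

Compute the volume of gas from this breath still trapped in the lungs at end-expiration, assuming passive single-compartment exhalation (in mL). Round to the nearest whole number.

Flow: 78 L/min ÷ 60 = 1.3 L/s.
Vt = flow × Ti = 1.3 L/s × 0.35 s × 1000 mL/L = 455.0 mL.
R = (PIP − Pplat)/V̇ = (44.0 − 27.1) / 1.3 = 16.9/1.3 = 13.0 cmH2O·s/L.
C = Vt/(Pplat − PEEP) = 455.0 / (27.1 − 12) = 455.0/15.1 = 30.132 mL/cmH2O.
τ = R × C = 13.0 × 0.03013 L/cmH2O = 0.3917 s.
Fraction remaining = e^(−Te/τ) = e^(−0.43/0.3917) = 0.3336.
Trapped volume = 455.0 × 0.3336 = 151.79 mL.

152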